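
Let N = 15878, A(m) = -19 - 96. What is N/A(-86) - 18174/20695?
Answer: -66137044/475985 ≈ -138.95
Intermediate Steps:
A(m) = -115
N/A(-86) - 18174/20695 = 15878/(-115) - 18174/20695 = 15878*(-1/115) - 18174*1/20695 = -15878/115 - 18174/20695 = -66137044/475985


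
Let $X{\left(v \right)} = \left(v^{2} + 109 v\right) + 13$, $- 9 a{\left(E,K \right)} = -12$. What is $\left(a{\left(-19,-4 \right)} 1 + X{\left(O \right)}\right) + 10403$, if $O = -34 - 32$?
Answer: $\frac{22738}{3} \approx 7579.3$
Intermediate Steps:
$O = -66$
$a{\left(E,K \right)} = \frac{4}{3}$ ($a{\left(E,K \right)} = \left(- \frac{1}{9}\right) \left(-12\right) = \frac{4}{3}$)
$X{\left(v \right)} = 13 + v^{2} + 109 v$
$\left(a{\left(-19,-4 \right)} 1 + X{\left(O \right)}\right) + 10403 = \left(\frac{4}{3} \cdot 1 + \left(13 + \left(-66\right)^{2} + 109 \left(-66\right)\right)\right) + 10403 = \left(\frac{4}{3} + \left(13 + 4356 - 7194\right)\right) + 10403 = \left(\frac{4}{3} - 2825\right) + 10403 = - \frac{8471}{3} + 10403 = \frac{22738}{3}$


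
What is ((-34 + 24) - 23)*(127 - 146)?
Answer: 627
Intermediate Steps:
((-34 + 24) - 23)*(127 - 146) = (-10 - 23)*(-19) = -33*(-19) = 627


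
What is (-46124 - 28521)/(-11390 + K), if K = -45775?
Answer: 14929/11433 ≈ 1.3058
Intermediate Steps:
(-46124 - 28521)/(-11390 + K) = (-46124 - 28521)/(-11390 - 45775) = -74645/(-57165) = -74645*(-1/57165) = 14929/11433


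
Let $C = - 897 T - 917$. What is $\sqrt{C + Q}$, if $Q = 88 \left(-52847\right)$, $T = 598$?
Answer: $i \sqrt{5187859} \approx 2277.7 i$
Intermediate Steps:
$Q = -4650536$
$C = -537323$ ($C = \left(-897\right) 598 - 917 = -536406 - 917 = -537323$)
$\sqrt{C + Q} = \sqrt{-537323 - 4650536} = \sqrt{-5187859} = i \sqrt{5187859}$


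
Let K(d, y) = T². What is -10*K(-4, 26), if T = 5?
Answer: -250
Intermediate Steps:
K(d, y) = 25 (K(d, y) = 5² = 25)
-10*K(-4, 26) = -10*25 = -250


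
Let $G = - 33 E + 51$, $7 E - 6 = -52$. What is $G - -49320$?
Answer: $\frac{347115}{7} \approx 49588.0$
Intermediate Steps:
$E = - \frac{46}{7}$ ($E = \frac{6}{7} + \frac{1}{7} \left(-52\right) = \frac{6}{7} - \frac{52}{7} = - \frac{46}{7} \approx -6.5714$)
$G = \frac{1875}{7}$ ($G = \left(-33\right) \left(- \frac{46}{7}\right) + 51 = \frac{1518}{7} + 51 = \frac{1875}{7} \approx 267.86$)
$G - -49320 = \frac{1875}{7} - -49320 = \frac{1875}{7} + 49320 = \frac{347115}{7}$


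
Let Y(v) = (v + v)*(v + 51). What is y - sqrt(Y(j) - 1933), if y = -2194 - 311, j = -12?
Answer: -2505 - I*sqrt(2869) ≈ -2505.0 - 53.563*I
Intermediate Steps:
Y(v) = 2*v*(51 + v) (Y(v) = (2*v)*(51 + v) = 2*v*(51 + v))
y = -2505
y - sqrt(Y(j) - 1933) = -2505 - sqrt(2*(-12)*(51 - 12) - 1933) = -2505 - sqrt(2*(-12)*39 - 1933) = -2505 - sqrt(-936 - 1933) = -2505 - sqrt(-2869) = -2505 - I*sqrt(2869)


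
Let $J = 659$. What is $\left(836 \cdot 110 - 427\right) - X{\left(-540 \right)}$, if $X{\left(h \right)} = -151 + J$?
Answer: $91025$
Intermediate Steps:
$X{\left(h \right)} = 508$ ($X{\left(h \right)} = -151 + 659 = 508$)
$\left(836 \cdot 110 - 427\right) - X{\left(-540 \right)} = \left(836 \cdot 110 - 427\right) - 508 = \left(91960 - 427\right) - 508 = 91533 - 508 = 91025$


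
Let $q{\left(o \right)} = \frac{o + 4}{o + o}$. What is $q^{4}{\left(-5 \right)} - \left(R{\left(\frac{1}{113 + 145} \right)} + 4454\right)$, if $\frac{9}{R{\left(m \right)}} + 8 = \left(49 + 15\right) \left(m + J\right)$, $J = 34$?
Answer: $- \frac{1557253436287}{349630000} \approx -4454.0$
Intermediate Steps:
$q{\left(o \right)} = \frac{4 + o}{2 o}$
$R{\left(m \right)} = \frac{9}{2168 + 64 m}$ ($R{\left(m \right)} = \frac{9}{-8 + \left(49 + 15\right) \left(m + 34\right)} = \frac{9}{-8 + 64 \left(34 + m\right)} = \frac{9}{-8 + \left(2176 + 64 m\right)} = \frac{9}{2168 + 64 m}$)
$q^{4}{\left(-5 \right)} - \left(R{\left(\frac{1}{113 + 145} \right)} + 4454\right) = \left(\frac{4 - 5}{2 \left(-5\right)}\right)^{4} - \left(\frac{9}{8 \left(271 + \frac{8}{113 + 145}\right)} + 4454\right) = \left(\frac{1}{2} \left(- \frac{1}{5}\right) \left(-1\right)\right)^{4} - \left(\frac{9}{8 \left(271 + \frac{8}{258}\right)} + 4454\right) = \left(\frac{1}{10}\right)^{4} - \left(\frac{9}{8 \left(271 + 8 \cdot \frac{1}{258}\right)} + 4454\right) = \frac{1}{10000} - \left(\frac{9}{8 \left(271 + \frac{4}{129}\right)} + 4454\right) = \frac{1}{10000} - \left(\frac{9}{8 \cdot \frac{34963}{129}} + 4454\right) = \frac{1}{10000} - \left(\frac{9}{8} \cdot \frac{129}{34963} + 4454\right) = \frac{1}{10000} - \left(\frac{1161}{279704} + 4454\right) = \frac{1}{10000} - \frac{1245802777}{279704} = - \frac{1557253436287}{349630000}$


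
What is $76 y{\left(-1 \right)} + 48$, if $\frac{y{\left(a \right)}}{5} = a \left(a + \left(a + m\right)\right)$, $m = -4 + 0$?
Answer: $2328$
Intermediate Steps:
$m = -4$
$y{\left(a \right)} = 5 a \left(-4 + 2 a\right)$ ($y{\left(a \right)} = 5 a \left(a + \left(a - 4\right)\right) = 5 a \left(a + \left(-4 + a\right)\right) = 5 a \left(-4 + 2 a\right)$)
$76 y{\left(-1 \right)} + 48 = 76 \cdot 10 \left(-1\right) \left(-2 - 1\right) + 48 = 76 \cdot 10 \left(-1\right) \left(-3\right) + 48 = 76 \cdot 30 + 48 = 2280 + 48 = 2328$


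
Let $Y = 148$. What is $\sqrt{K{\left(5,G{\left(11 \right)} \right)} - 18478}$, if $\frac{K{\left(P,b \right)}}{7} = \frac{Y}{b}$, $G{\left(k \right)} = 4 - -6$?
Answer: $\frac{12 i \sqrt{3190}}{5} \approx 135.55 i$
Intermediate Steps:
$G{\left(k \right)} = 10$ ($G{\left(k \right)} = 4 + 6 = 10$)
$K{\left(P,b \right)} = \frac{1036}{b}$ ($K{\left(P,b \right)} = 7 \frac{148}{b} = \frac{1036}{b}$)
$\sqrt{K{\left(5,G{\left(11 \right)} \right)} - 18478} = \sqrt{\frac{1036}{10} - 18478} = \sqrt{1036 \cdot \frac{1}{10} - 18478} = \sqrt{\frac{518}{5} - 18478} = \sqrt{- \frac{91872}{5}} = \frac{12 i \sqrt{3190}}{5}$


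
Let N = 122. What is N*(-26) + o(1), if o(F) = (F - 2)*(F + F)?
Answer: -3174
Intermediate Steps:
o(F) = 2*F*(-2 + F) (o(F) = (-2 + F)*(2*F) = 2*F*(-2 + F))
N*(-26) + o(1) = 122*(-26) + 2*1*(-2 + 1) = -3172 + 2*1*(-1) = -3172 - 2 = -3174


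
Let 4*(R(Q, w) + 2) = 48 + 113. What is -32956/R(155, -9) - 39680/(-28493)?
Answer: -3749990192/4359429 ≈ -860.20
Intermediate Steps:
R(Q, w) = 153/4 (R(Q, w) = -2 + (48 + 113)/4 = -2 + (¼)*161 = -2 + 161/4 = 153/4)
-32956/R(155, -9) - 39680/(-28493) = -32956/153/4 - 39680/(-28493) = -32956*4/153 - 39680*(-1/28493) = -131824/153 + 39680/28493 = -3749990192/4359429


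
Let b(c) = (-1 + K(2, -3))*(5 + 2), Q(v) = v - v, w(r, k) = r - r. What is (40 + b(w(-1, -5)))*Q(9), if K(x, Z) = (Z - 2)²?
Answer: 0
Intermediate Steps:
w(r, k) = 0
Q(v) = 0
K(x, Z) = (-2 + Z)²
b(c) = 168 (b(c) = (-1 + (-2 - 3)²)*(5 + 2) = (-1 + (-5)²)*7 = (-1 + 25)*7 = 24*7 = 168)
(40 + b(w(-1, -5)))*Q(9) = (40 + 168)*0 = 208*0 = 0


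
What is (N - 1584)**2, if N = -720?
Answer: 5308416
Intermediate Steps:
(N - 1584)**2 = (-720 - 1584)**2 = (-2304)**2 = 5308416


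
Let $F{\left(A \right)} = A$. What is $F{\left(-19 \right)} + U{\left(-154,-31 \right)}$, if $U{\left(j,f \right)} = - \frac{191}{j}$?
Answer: $- \frac{2735}{154} \approx -17.76$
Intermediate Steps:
$F{\left(-19 \right)} + U{\left(-154,-31 \right)} = -19 - \frac{191}{-154} = -19 - - \frac{191}{154} = -19 + \frac{191}{154} = - \frac{2735}{154}$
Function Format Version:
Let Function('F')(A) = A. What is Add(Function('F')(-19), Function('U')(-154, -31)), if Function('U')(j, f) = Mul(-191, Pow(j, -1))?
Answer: Rational(-2735, 154) ≈ -17.760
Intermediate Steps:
Add(Function('F')(-19), Function('U')(-154, -31)) = Add(-19, Mul(-191, Pow(-154, -1))) = Add(-19, Mul(-191, Rational(-1, 154))) = Add(-19, Rational(191, 154)) = Rational(-2735, 154)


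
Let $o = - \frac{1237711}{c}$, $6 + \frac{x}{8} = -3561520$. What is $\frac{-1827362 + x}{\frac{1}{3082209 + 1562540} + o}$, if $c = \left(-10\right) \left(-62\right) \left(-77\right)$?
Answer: $- \frac{6723071070986778200}{5748856977279} \approx -1.1695 \cdot 10^{6}$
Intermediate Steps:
$c = -47740$ ($c = 620 \left(-77\right) = -47740$)
$x = -28492208$ ($x = -48 + 8 \left(-3561520\right) = -48 - 28492160 = -28492208$)
$o = \frac{1237711}{47740}$ ($o = - \frac{1237711}{-47740} = \left(-1237711\right) \left(- \frac{1}{47740}\right) = \frac{1237711}{47740} \approx 25.926$)
$\frac{-1827362 + x}{\frac{1}{3082209 + 1562540} + o} = \frac{-1827362 - 28492208}{\frac{1}{3082209 + 1562540} + \frac{1237711}{47740}} = - \frac{30319570}{\frac{1}{4644749} + \frac{1237711}{47740}} = - \frac{30319570}{\frac{5748856977279}{221740317260}} = \left(-30319570\right) \frac{221740317260}{5748856977279} = - \frac{6723071070986778200}{5748856977279}$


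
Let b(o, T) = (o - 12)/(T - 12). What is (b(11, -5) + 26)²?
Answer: 196249/289 ≈ 679.06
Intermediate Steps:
b(o, T) = (-12 + o)/(-12 + T)
(b(11, -5) + 26)² = ((-12 + 11)/(-12 - 5) + 26)² = (-1/(-17) + 26)² = (-1/17*(-1) + 26)² = (1/17 + 26)² = (443/17)² = 196249/289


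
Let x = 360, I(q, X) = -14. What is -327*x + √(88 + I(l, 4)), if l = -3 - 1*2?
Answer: -117720 + √74 ≈ -1.1771e+5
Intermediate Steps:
l = -5 (l = -3 - 2 = -5)
-327*x + √(88 + I(l, 4)) = -327*360 + √(88 - 14) = -117720 + √74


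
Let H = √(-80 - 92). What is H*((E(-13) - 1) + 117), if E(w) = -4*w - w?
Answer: 362*I*√43 ≈ 2373.8*I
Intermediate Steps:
E(w) = -5*w
H = 2*I*√43 (H = √(-172) = 2*I*√43 ≈ 13.115*I)
H*((E(-13) - 1) + 117) = (2*I*√43)*((-5*(-13) - 1) + 117) = (2*I*√43)*((65 - 1) + 117) = (2*I*√43)*(64 + 117) = (2*I*√43)*181 = 362*I*√43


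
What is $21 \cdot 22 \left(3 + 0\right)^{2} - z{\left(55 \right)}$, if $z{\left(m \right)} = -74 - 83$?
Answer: $4315$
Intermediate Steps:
$z{\left(m \right)} = -157$ ($z{\left(m \right)} = -74 - 83 = -157$)
$21 \cdot 22 \left(3 + 0\right)^{2} - z{\left(55 \right)} = 21 \cdot 22 \left(3 + 0\right)^{2} - -157 = 462 \cdot 3^{2} + 157 = 462 \cdot 9 + 157 = 4158 + 157 = 4315$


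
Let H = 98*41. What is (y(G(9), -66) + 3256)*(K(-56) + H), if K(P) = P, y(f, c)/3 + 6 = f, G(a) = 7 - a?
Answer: 12805184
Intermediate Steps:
y(f, c) = -18 + 3*f
H = 4018
(y(G(9), -66) + 3256)*(K(-56) + H) = ((-18 + 3*(7 - 1*9)) + 3256)*(-56 + 4018) = ((-18 + 3*(7 - 9)) + 3256)*3962 = ((-18 + 3*(-2)) + 3256)*3962 = ((-18 - 6) + 3256)*3962 = (-24 + 3256)*3962 = 3232*3962 = 12805184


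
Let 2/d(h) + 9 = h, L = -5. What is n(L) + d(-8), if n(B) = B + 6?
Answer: 15/17 ≈ 0.88235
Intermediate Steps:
d(h) = 2/(-9 + h)
n(B) = 6 + B
n(L) + d(-8) = (6 - 5) + 2/(-9 - 8) = 1 + 2/(-17) = 1 + 2*(-1/17) = 1 - 2/17 = 15/17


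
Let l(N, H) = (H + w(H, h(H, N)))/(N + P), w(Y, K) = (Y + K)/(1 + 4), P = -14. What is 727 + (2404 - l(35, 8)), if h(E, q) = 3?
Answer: 109568/35 ≈ 3130.5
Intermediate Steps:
w(Y, K) = K/5 + Y/5 (w(Y, K) = (K + Y)/5 = (K + Y)*(⅕) = K/5 + Y/5)
l(N, H) = (⅗ + 6*H/5)/(-14 + N) (l(N, H) = (H + ((⅕)*3 + H/5))/(N - 14) = (H + (⅗ + H/5))/(-14 + N) = (⅗ + 6*H/5)/(-14 + N))
727 + (2404 - l(35, 8)) = 727 + (2404 - 3*(1 + 2*8)/(5*(-14 + 35))) = 727 + (2404 - 3*(1 + 16)/(5*21)) = 727 + (2404 - 3*17/(5*21)) = 727 + (2404 - 1*17/35) = 727 + (2404 - 17/35) = 727 + 84123/35 = 109568/35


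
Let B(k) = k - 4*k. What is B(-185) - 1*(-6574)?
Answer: 7129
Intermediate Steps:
B(k) = -3*k
B(-185) - 1*(-6574) = -3*(-185) - 1*(-6574) = 555 + 6574 = 7129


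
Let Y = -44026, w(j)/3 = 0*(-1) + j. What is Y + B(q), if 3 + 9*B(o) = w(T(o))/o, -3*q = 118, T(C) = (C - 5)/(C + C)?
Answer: -3678136391/83544 ≈ -44026.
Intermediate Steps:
T(C) = (-5 + C)/(2*C) (T(C) = (-5 + C)/((2*C)) = (-5 + C)*(1/(2*C)) = (-5 + C)/(2*C))
w(j) = 3*j (w(j) = 3*(0*(-1) + j) = 3*(0 + j) = 3*j)
q = -118/3 (q = -1/3*118 = -118/3 ≈ -39.333)
B(o) = -1/3 + (-5 + o)/(6*o**2) (B(o) = -1/3 + ((3*((-5 + o)/(2*o)))/o)/9 = -1/3 + ((3*(-5 + o)/(2*o))/o)/9 = -1/3 + (3*(-5 + o)/(2*o**2))/9 = -1/3 + (-5 + o)/(6*o**2))
Y + B(q) = -44026 + (-5 - 118/3 - 2*(-118/3)**2)/(6*(-118/3)**2) = -44026 + (1/6)*(9/13924)*(-5 - 118/3 - 2*13924/9) = -44026 + (1/6)*(9/13924)*(-5 - 118/3 - 27848/9) = -44026 + (1/6)*(9/13924)*(-28247/9) = -44026 - 28247/83544 = -3678136391/83544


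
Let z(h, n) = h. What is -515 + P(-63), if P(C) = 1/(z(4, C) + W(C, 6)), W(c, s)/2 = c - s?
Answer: -69011/134 ≈ -515.01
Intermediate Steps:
W(c, s) = -2*s + 2*c (W(c, s) = 2*(c - s) = -2*s + 2*c)
P(C) = 1/(-8 + 2*C) (P(C) = 1/(4 + (-2*6 + 2*C)) = 1/(4 + (-12 + 2*C)) = 1/(-8 + 2*C))
-515 + P(-63) = -515 + 1/(2*(-4 - 63)) = -515 + (½)/(-67) = -515 + (½)*(-1/67) = -515 - 1/134 = -69011/134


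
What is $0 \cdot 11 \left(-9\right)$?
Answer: $0$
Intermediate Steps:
$0 \cdot 11 \left(-9\right) = 0 \left(-9\right) = 0$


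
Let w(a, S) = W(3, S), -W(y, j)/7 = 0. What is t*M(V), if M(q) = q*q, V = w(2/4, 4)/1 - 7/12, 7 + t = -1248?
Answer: -61495/144 ≈ -427.05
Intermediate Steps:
W(y, j) = 0 (W(y, j) = -7*0 = 0)
t = -1255 (t = -7 - 1248 = -1255)
w(a, S) = 0
V = -7/12 (V = 0/1 - 7/12 = 0*1 - 7*1/12 = 0 - 7/12 = -7/12 ≈ -0.58333)
M(q) = q²
t*M(V) = -1255*(-7/12)² = -1255*49/144 = -61495/144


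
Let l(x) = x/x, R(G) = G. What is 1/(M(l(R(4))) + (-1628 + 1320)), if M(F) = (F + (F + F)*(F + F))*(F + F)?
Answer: -1/298 ≈ -0.0033557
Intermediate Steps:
l(x) = 1
M(F) = 2*F*(F + 4*F²) (M(F) = (F + (2*F)*(2*F))*(2*F) = (F + 4*F²)*(2*F) = 2*F*(F + 4*F²))
1/(M(l(R(4))) + (-1628 + 1320)) = 1/(1²*(2 + 8*1) + (-1628 + 1320)) = 1/(1*(2 + 8) - 308) = 1/(1*10 - 308) = 1/(10 - 308) = 1/(-298) = -1/298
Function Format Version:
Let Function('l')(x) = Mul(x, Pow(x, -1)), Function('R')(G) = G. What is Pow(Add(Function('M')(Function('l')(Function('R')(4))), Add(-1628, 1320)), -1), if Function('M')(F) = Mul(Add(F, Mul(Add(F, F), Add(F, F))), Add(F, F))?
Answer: Rational(-1, 298) ≈ -0.0033557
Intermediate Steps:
Function('l')(x) = 1
Function('M')(F) = Mul(2, F, Add(F, Mul(4, Pow(F, 2)))) (Function('M')(F) = Mul(Add(F, Mul(Mul(2, F), Mul(2, F))), Mul(2, F)) = Mul(Add(F, Mul(4, Pow(F, 2))), Mul(2, F)) = Mul(2, F, Add(F, Mul(4, Pow(F, 2)))))
Pow(Add(Function('M')(Function('l')(Function('R')(4))), Add(-1628, 1320)), -1) = Pow(Add(Mul(Pow(1, 2), Add(2, Mul(8, 1))), Add(-1628, 1320)), -1) = Pow(Add(Mul(1, Add(2, 8)), -308), -1) = Pow(Add(Mul(1, 10), -308), -1) = Pow(Add(10, -308), -1) = Pow(-298, -1) = Rational(-1, 298)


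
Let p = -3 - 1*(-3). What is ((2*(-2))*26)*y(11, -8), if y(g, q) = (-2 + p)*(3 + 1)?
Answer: 832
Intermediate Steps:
p = 0 (p = -3 + 3 = 0)
y(g, q) = -8 (y(g, q) = (-2 + 0)*(3 + 1) = -2*4 = -8)
((2*(-2))*26)*y(11, -8) = ((2*(-2))*26)*(-8) = -4*26*(-8) = -104*(-8) = 832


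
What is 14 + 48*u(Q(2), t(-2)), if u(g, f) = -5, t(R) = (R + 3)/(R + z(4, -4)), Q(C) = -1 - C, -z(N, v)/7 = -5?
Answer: -226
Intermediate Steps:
z(N, v) = 35 (z(N, v) = -7*(-5) = 35)
t(R) = (3 + R)/(35 + R) (t(R) = (R + 3)/(R + 35) = (3 + R)/(35 + R))
14 + 48*u(Q(2), t(-2)) = 14 + 48*(-5) = 14 - 240 = -226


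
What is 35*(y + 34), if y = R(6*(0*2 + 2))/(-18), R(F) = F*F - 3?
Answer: 5495/6 ≈ 915.83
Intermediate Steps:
R(F) = -3 + F² (R(F) = F² - 3 = -3 + F²)
y = -47/6 (y = (-3 + (6*(0*2 + 2))²)/(-18) = (-3 + (6*(0 + 2))²)*(-1/18) = (-3 + (6*2)²)*(-1/18) = (-3 + 12²)*(-1/18) = (-3 + 144)*(-1/18) = 141*(-1/18) = -47/6 ≈ -7.8333)
35*(y + 34) = 35*(-47/6 + 34) = 35*(157/6) = 5495/6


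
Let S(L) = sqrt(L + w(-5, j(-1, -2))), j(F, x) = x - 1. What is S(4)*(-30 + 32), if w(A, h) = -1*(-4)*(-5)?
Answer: 8*I ≈ 8.0*I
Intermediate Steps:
j(F, x) = -1 + x
w(A, h) = -20 (w(A, h) = 4*(-5) = -20)
S(L) = sqrt(-20 + L) (S(L) = sqrt(L - 20) = sqrt(-20 + L))
S(4)*(-30 + 32) = sqrt(-20 + 4)*(-30 + 32) = sqrt(-16)*2 = (4*I)*2 = 8*I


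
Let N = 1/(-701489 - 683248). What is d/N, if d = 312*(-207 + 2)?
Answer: 88567778520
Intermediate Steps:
N = -1/1384737 (N = 1/(-1384737) = -1/1384737 ≈ -7.2216e-7)
d = -63960 (d = 312*(-205) = -63960)
d/N = -63960/(-1/1384737) = -63960*(-1384737) = 88567778520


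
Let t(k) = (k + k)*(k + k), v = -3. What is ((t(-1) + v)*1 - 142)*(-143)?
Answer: 20163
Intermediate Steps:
t(k) = 4*k² (t(k) = (2*k)*(2*k) = 4*k²)
((t(-1) + v)*1 - 142)*(-143) = ((4*(-1)² - 3)*1 - 142)*(-143) = ((4*1 - 3)*1 - 142)*(-143) = ((4 - 3)*1 - 142)*(-143) = (1*1 - 142)*(-143) = (1 - 142)*(-143) = -141*(-143) = 20163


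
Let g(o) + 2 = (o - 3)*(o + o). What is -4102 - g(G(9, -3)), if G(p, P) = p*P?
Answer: -5720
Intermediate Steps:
G(p, P) = P*p
g(o) = -2 + 2*o*(-3 + o) (g(o) = -2 + (o - 3)*(o + o) = -2 + (-3 + o)*(2*o) = -2 + 2*o*(-3 + o))
-4102 - g(G(9, -3)) = -4102 - (-2 - (-18)*9 + 2*(-3*9)**2) = -4102 - (-2 - 6*(-27) + 2*(-27)**2) = -4102 - (-2 + 162 + 2*729) = -4102 - (-2 + 162 + 1458) = -4102 - 1*1618 = -4102 - 1618 = -5720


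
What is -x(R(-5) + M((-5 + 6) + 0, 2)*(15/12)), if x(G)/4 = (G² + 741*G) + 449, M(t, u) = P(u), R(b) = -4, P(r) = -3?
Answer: 83739/4 ≈ 20935.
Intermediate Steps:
M(t, u) = -3
x(G) = 1796 + 4*G² + 2964*G (x(G) = 4*((G² + 741*G) + 449) = 4*(449 + G² + 741*G) = 1796 + 4*G² + 2964*G)
-x(R(-5) + M((-5 + 6) + 0, 2)*(15/12)) = -(1796 + 4*(-4 - 45/12)² + 2964*(-4 - 45/12)) = -(1796 + 4*(-4 - 3*5/4)² + 2964*(-4 - 3*5/4)) = -(1796 + 4*(-4 - 15/4)² + 2964*(-4 - 15/4)) = -(1796 + 4*(-31/4)² + 2964*(-31/4)) = -(1796 + 4*(961/16) - 22971) = -(1796 + 961/4 - 22971) = -1*(-83739/4) = 83739/4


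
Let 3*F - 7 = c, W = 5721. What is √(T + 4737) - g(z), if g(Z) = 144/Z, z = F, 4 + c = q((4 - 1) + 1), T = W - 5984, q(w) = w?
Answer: -432/7 + √4474 ≈ 5.1737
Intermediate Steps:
T = -263 (T = 5721 - 5984 = -263)
c = 0 (c = -4 + ((4 - 1) + 1) = -4 + (3 + 1) = -4 + 4 = 0)
F = 7/3 (F = 7/3 + (⅓)*0 = 7/3 + 0 = 7/3 ≈ 2.3333)
z = 7/3 ≈ 2.3333
√(T + 4737) - g(z) = √(-263 + 4737) - 144/7/3 = √4474 - 144*3/7 = √4474 - 1*432/7 = √4474 - 432/7 = -432/7 + √4474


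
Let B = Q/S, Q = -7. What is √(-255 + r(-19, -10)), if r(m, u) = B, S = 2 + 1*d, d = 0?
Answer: I*√1034/2 ≈ 16.078*I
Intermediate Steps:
S = 2 (S = 2 + 1*0 = 2 + 0 = 2)
B = -7/2 ≈ -3.5000
r(m, u) = -7/2
√(-255 + r(-19, -10)) = √(-255 - 7/2) = √(-517/2) = I*√1034/2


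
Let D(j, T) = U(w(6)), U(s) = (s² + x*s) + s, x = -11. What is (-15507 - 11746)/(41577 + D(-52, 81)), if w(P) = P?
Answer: -27253/41553 ≈ -0.65586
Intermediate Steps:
U(s) = s² - 10*s (U(s) = (s² - 11*s) + s = s² - 10*s)
D(j, T) = -24 (D(j, T) = 6*(-10 + 6) = 6*(-4) = -24)
(-15507 - 11746)/(41577 + D(-52, 81)) = (-15507 - 11746)/(41577 - 24) = -27253/41553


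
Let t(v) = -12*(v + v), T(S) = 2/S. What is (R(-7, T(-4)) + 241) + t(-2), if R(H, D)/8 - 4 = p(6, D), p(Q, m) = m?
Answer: 317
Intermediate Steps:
R(H, D) = 32 + 8*D
t(v) = -24*v
(R(-7, T(-4)) + 241) + t(-2) = ((32 + 8*(2/(-4))) + 241) - 24*(-2) = ((32 + 8*(2*(-¼))) + 241) + 48 = ((32 + 8*(-½)) + 241) + 48 = ((32 - 4) + 241) + 48 = (28 + 241) + 48 = 269 + 48 = 317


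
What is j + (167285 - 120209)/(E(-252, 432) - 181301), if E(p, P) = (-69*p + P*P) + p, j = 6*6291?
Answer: 847784490/22459 ≈ 37748.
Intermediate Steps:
j = 37746
E(p, P) = P² - 68*p (E(p, P) = (-69*p + P²) + p = (P² - 69*p) + p = P² - 68*p)
j + (167285 - 120209)/(E(-252, 432) - 181301) = 37746 + (167285 - 120209)/((432² - 68*(-252)) - 181301) = 37746 + 47076/((186624 + 17136) - 181301) = 37746 + 47076/(203760 - 181301) = 37746 + 47076/22459 = 847784490/22459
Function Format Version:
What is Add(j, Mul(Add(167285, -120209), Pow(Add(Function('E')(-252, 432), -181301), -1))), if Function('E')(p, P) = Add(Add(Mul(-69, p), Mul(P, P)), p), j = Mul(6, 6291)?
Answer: Rational(847784490, 22459) ≈ 37748.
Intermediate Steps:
j = 37746
Function('E')(p, P) = Add(Pow(P, 2), Mul(-68, p)) (Function('E')(p, P) = Add(Add(Mul(-69, p), Pow(P, 2)), p) = Add(Add(Pow(P, 2), Mul(-69, p)), p) = Add(Pow(P, 2), Mul(-68, p)))
Add(j, Mul(Add(167285, -120209), Pow(Add(Function('E')(-252, 432), -181301), -1))) = Add(37746, Mul(Add(167285, -120209), Pow(Add(Add(Pow(432, 2), Mul(-68, -252)), -181301), -1))) = Add(37746, Mul(47076, Pow(Add(Add(186624, 17136), -181301), -1))) = Add(37746, Mul(47076, Pow(Add(203760, -181301), -1))) = Add(37746, Mul(47076, Pow(22459, -1))) = Add(37746, Mul(47076, Rational(1, 22459))) = Add(37746, Rational(47076, 22459)) = Rational(847784490, 22459)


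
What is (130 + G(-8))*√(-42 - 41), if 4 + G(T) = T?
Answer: 118*I*√83 ≈ 1075.0*I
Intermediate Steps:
G(T) = -4 + T
(130 + G(-8))*√(-42 - 41) = (130 + (-4 - 8))*√(-42 - 41) = (130 - 12)*√(-83) = 118*(I*√83) = 118*I*√83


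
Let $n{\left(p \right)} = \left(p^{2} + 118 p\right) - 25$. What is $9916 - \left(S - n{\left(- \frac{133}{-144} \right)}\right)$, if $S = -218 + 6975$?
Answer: $\frac{67264249}{20736} \approx 3243.8$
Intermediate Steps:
$S = 6757$
$n{\left(p \right)} = -25 + p^{2} + 118 p$
$9916 - \left(S - n{\left(- \frac{133}{-144} \right)}\right) = 9916 - \left(\frac{140613863}{20736} - - \frac{15694}{-144}\right) = 9916 - \left(\frac{140613863}{20736} - \left(-15694\right) \left(- \frac{1}{144}\right)\right) = 9916 + \left(\left(-25 + \left(\frac{133}{144}\right)^{2} + 118 \cdot \frac{133}{144}\right) - 6757\right) = 9916 + \left(\left(-25 + \frac{17689}{20736} + \frac{7847}{72}\right) - 6757\right) = 9916 + \left(\frac{1759225}{20736} - 6757\right) = 9916 - \frac{138353927}{20736} = \frac{67264249}{20736}$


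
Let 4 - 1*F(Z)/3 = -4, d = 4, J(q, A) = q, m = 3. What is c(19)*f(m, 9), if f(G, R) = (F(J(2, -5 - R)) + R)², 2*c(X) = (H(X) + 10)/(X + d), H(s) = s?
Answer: 31581/46 ≈ 686.54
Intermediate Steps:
F(Z) = 24 (F(Z) = 12 - 3*(-4) = 12 + 12 = 24)
c(X) = (10 + X)/(2*(4 + X)) (c(X) = ((X + 10)/(X + 4))/2 = ((10 + X)/(4 + X))/2 = (10 + X)/(2*(4 + X)))
f(G, R) = (24 + R)²
c(19)*f(m, 9) = ((10 + 19)/(2*(4 + 19)))*(24 + 9)² = ((½)*29/23)*33² = ((½)*(1/23)*29)*1089 = (29/46)*1089 = 31581/46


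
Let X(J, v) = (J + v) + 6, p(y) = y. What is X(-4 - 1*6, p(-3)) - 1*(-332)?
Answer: 325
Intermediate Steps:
X(J, v) = 6 + J + v
X(-4 - 1*6, p(-3)) - 1*(-332) = (6 + (-4 - 1*6) - 3) - 1*(-332) = (6 + (-4 - 6) - 3) + 332 = (6 - 10 - 3) + 332 = -7 + 332 = 325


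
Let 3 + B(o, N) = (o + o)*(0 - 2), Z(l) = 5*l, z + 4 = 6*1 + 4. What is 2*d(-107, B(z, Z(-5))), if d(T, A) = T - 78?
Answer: -370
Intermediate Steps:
z = 6 (z = -4 + (6*1 + 4) = -4 + (6 + 4) = -4 + 10 = 6)
B(o, N) = -3 - 4*o (B(o, N) = -3 + (o + o)*(0 - 2) = -3 + (2*o)*(-2) = -3 - 4*o)
d(T, A) = -78 + T
2*d(-107, B(z, Z(-5))) = 2*(-78 - 107) = 2*(-185) = -370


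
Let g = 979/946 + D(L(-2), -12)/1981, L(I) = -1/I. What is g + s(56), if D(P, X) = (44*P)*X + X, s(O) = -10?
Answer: -1551087/170366 ≈ -9.1044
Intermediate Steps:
D(P, X) = X + 44*P*X (D(P, X) = 44*P*X + X = X + 44*P*X)
g = 152573/170366 (g = 979/946 - 12*(1 + 44*(-1/(-2)))/1981 = 979*(1/946) - 12*(1 + 44*(-1*(-1/2)))*(1/1981) = 89/86 - 12*(1 + 44*(1/2))*(1/1981) = 89/86 - 12*(1 + 22)*(1/1981) = 89/86 - 12*23*(1/1981) = 89/86 - 276*1/1981 = 89/86 - 276/1981 = 152573/170366 ≈ 0.89556)
g + s(56) = 152573/170366 - 10 = -1551087/170366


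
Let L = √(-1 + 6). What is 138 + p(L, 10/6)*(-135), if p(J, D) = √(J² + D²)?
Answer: 138 - 45*√70 ≈ -238.50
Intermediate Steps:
L = √5 ≈ 2.2361
p(J, D) = √(D² + J²)
138 + p(L, 10/6)*(-135) = 138 + √((10/6)² + (√5)²)*(-135) = 138 + √((10*(⅙))² + 5)*(-135) = 138 + √((5/3)² + 5)*(-135) = 138 + √(25/9 + 5)*(-135) = 138 + √(70/9)*(-135) = 138 + (√70/3)*(-135) = 138 - 45*√70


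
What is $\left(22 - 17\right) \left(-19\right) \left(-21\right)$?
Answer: $1995$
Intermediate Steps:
$\left(22 - 17\right) \left(-19\right) \left(-21\right) = 5 \left(-19\right) \left(-21\right) = \left(-95\right) \left(-21\right) = 1995$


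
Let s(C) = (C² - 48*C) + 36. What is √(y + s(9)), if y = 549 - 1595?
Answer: I*√1361 ≈ 36.892*I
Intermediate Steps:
s(C) = 36 + C² - 48*C
y = -1046
√(y + s(9)) = √(-1046 + (36 + 9² - 48*9)) = √(-1046 + (36 + 81 - 432)) = √(-1046 - 315) = √(-1361) = I*√1361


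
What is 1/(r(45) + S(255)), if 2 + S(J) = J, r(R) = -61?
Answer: 1/192 ≈ 0.0052083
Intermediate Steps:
S(J) = -2 + J
1/(r(45) + S(255)) = 1/(-61 + (-2 + 255)) = 1/(-61 + 253) = 1/192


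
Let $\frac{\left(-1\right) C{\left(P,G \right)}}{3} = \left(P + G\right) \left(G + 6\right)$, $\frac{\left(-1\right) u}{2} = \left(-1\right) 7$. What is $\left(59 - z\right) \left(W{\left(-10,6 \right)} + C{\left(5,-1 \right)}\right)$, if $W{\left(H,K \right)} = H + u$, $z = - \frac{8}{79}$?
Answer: $- \frac{261464}{79} \approx -3309.7$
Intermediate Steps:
$z = - \frac{8}{79}$ ($z = \left(-8\right) \frac{1}{79} = - \frac{8}{79} \approx -0.10127$)
$u = 14$ ($u = - 2 \left(\left(-1\right) 7\right) = \left(-2\right) \left(-7\right) = 14$)
$W{\left(H,K \right)} = 14 + H$ ($W{\left(H,K \right)} = H + 14 = 14 + H$)
$C{\left(P,G \right)} = - 3 \left(6 + G\right) \left(G + P\right)$ ($C{\left(P,G \right)} = - 3 \left(P + G\right) \left(G + 6\right) = - 3 \left(G + P\right) \left(6 + G\right) = - 3 \left(6 + G\right) \left(G + P\right)$)
$\left(59 - z\right) \left(W{\left(-10,6 \right)} + C{\left(5,-1 \right)}\right) = \left(59 - - \frac{8}{79}\right) \left(\left(14 - 10\right) - \left(72 - 15 + 3\right)\right) = \left(59 + \frac{8}{79}\right) \left(4 + \left(18 - 90 - 3 + 15\right)\right) = \frac{4669 \left(4 + \left(18 - 90 - 3 + 15\right)\right)}{79} = \frac{4669 \left(4 - 60\right)}{79} = \frac{4669}{79} \left(-56\right) = - \frac{261464}{79}$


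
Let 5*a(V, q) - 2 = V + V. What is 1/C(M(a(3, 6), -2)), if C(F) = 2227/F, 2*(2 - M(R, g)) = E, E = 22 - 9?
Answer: -9/4454 ≈ -0.0020207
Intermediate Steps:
E = 13
a(V, q) = ⅖ + 2*V/5 (a(V, q) = ⅖ + (V + V)/5 = ⅖ + (2*V)/5 = ⅖ + 2*V/5)
M(R, g) = -9/2 (M(R, g) = 2 - ½*13 = 2 - 13/2 = -9/2)
1/C(M(a(3, 6), -2)) = 1/(2227/(-9/2)) = 1/(2227*(-2/9)) = 1/(-4454/9) = -9/4454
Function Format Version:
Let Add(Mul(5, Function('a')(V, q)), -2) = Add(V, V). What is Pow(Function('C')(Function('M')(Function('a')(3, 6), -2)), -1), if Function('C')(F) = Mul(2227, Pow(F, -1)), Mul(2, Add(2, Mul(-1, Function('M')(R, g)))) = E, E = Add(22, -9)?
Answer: Rational(-9, 4454) ≈ -0.0020207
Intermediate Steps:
E = 13
Function('a')(V, q) = Add(Rational(2, 5), Mul(Rational(2, 5), V)) (Function('a')(V, q) = Add(Rational(2, 5), Mul(Rational(1, 5), Add(V, V))) = Add(Rational(2, 5), Mul(Rational(1, 5), Mul(2, V))) = Add(Rational(2, 5), Mul(Rational(2, 5), V)))
Function('M')(R, g) = Rational(-9, 2) (Function('M')(R, g) = Add(2, Mul(Rational(-1, 2), 13)) = Add(2, Rational(-13, 2)) = Rational(-9, 2))
Pow(Function('C')(Function('M')(Function('a')(3, 6), -2)), -1) = Pow(Mul(2227, Pow(Rational(-9, 2), -1)), -1) = Pow(Mul(2227, Rational(-2, 9)), -1) = Pow(Rational(-4454, 9), -1) = Rational(-9, 4454)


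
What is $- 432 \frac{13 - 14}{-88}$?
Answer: $- \frac{54}{11} \approx -4.9091$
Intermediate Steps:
$- 432 \frac{13 - 14}{-88} = - 432 \left(\left(-1\right) \left(- \frac{1}{88}\right)\right) = \left(-432\right) \frac{1}{88} = - \frac{54}{11}$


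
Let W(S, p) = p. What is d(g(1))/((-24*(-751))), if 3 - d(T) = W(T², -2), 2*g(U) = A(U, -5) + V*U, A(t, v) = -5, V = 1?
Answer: 5/18024 ≈ 0.00027741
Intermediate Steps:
g(U) = -5/2 + U/2 (g(U) = (-5 + 1*U)/2 = (-5 + U)/2 = -5/2 + U/2)
d(T) = 5 (d(T) = 3 - 1*(-2) = 3 + 2 = 5)
d(g(1))/((-24*(-751))) = 5/((-24*(-751))) = 5/18024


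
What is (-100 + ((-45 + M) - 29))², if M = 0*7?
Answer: 30276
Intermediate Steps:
M = 0
(-100 + ((-45 + M) - 29))² = (-100 + ((-45 + 0) - 29))² = (-100 + (-45 - 29))² = (-100 - 74)² = (-174)² = 30276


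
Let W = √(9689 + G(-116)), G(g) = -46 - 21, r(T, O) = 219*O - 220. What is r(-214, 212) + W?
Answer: 46208 + √9622 ≈ 46306.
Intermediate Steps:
r(T, O) = -220 + 219*O
G(g) = -67
W = √9622 (W = √(9689 - 67) = √9622 ≈ 98.092)
r(-214, 212) + W = (-220 + 219*212) + √9622 = (-220 + 46428) + √9622 = 46208 + √9622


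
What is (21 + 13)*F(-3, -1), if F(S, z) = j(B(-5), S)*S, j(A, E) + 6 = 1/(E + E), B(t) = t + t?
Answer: 629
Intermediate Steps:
B(t) = 2*t
j(A, E) = -6 + 1/(2*E) (j(A, E) = -6 + 1/(E + E) = -6 + 1/(2*E))
F(S, z) = S*(-6 + 1/(2*S)) (F(S, z) = (-6 + 1/(2*S))*S = S*(-6 + 1/(2*S)))
(21 + 13)*F(-3, -1) = (21 + 13)*(1/2 - 6*(-3)) = 34*(1/2 + 18) = 34*(37/2) = 629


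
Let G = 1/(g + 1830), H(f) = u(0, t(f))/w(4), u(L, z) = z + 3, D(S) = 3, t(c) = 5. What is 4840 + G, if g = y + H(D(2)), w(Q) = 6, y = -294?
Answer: 22322083/4612 ≈ 4840.0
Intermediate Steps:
u(L, z) = 3 + z
H(f) = 4/3 (H(f) = (3 + 5)/6 = 8*(1/6) = 4/3)
g = -878/3 (g = -294 + 4/3 = -878/3 ≈ -292.67)
G = 3/4612 (G = 1/(-878/3 + 1830) = 1/(4612/3) = 3/4612 ≈ 0.00065048)
4840 + G = 4840 + 3/4612 = 22322083/4612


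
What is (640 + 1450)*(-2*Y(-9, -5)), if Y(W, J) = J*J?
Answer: -104500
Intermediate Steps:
Y(W, J) = J²
(640 + 1450)*(-2*Y(-9, -5)) = (640 + 1450)*(-2*(-5)²) = 2090*(-2*25) = 2090*(-50) = -104500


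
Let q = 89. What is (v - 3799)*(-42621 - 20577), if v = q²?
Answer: -260502156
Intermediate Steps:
v = 7921 (v = 89² = 7921)
(v - 3799)*(-42621 - 20577) = (7921 - 3799)*(-42621 - 20577) = 4122*(-63198) = -260502156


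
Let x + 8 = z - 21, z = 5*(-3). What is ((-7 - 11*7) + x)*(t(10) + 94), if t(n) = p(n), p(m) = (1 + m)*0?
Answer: -12032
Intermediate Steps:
p(m) = 0
t(n) = 0
z = -15
x = -44 (x = -8 + (-15 - 21) = -8 - 36 = -44)
((-7 - 11*7) + x)*(t(10) + 94) = ((-7 - 11*7) - 44)*(0 + 94) = ((-7 - 77) - 44)*94 = (-84 - 44)*94 = -128*94 = -12032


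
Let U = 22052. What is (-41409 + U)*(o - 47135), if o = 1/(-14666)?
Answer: 13381143951227/14666 ≈ 9.1239e+8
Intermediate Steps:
o = -1/14666 ≈ -6.8185e-5
(-41409 + U)*(o - 47135) = (-41409 + 22052)*(-1/14666 - 47135) = -19357*(-691281911/14666) = 13381143951227/14666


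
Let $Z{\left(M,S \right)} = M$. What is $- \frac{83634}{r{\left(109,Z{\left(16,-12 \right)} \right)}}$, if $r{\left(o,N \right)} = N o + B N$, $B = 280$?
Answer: $- \frac{41817}{3112} \approx -13.437$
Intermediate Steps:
$r{\left(o,N \right)} = 280 N + N o$ ($r{\left(o,N \right)} = N o + 280 N = 280 N + N o$)
$- \frac{83634}{r{\left(109,Z{\left(16,-12 \right)} \right)}} = - \frac{83634}{16 \left(280 + 109\right)} = - \frac{83634}{16 \cdot 389} = - \frac{83634}{6224} = \left(-83634\right) \frac{1}{6224} = - \frac{41817}{3112}$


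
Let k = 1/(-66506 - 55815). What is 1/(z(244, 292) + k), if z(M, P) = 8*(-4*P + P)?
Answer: -122321/857225569 ≈ -0.00014269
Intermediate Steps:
z(M, P) = -24*P (z(M, P) = 8*(-3*P) = -24*P)
k = -1/122321 (k = 1/(-122321) = -1/122321 ≈ -8.1752e-6)
1/(z(244, 292) + k) = 1/(-24*292 - 1/122321) = 1/(-7008 - 1/122321) = 1/(-857225569/122321) = -122321/857225569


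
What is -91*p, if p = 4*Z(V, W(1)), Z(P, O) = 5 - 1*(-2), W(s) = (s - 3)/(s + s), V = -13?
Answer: -2548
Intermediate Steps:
W(s) = (-3 + s)/(2*s) (W(s) = (-3 + s)/((2*s)) = (-3 + s)*(1/(2*s)) = (-3 + s)/(2*s))
Z(P, O) = 7 (Z(P, O) = 5 + 2 = 7)
p = 28 (p = 4*7 = 28)
-91*p = -91*28 = -2548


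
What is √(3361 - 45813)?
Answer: 2*I*√10613 ≈ 206.04*I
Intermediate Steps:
√(3361 - 45813) = √(-42452) = 2*I*√10613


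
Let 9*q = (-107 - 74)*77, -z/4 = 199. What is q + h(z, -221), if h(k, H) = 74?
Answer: -13271/9 ≈ -1474.6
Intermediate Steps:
z = -796 (z = -4*199 = -796)
q = -13937/9 (q = ((-107 - 74)*77)/9 = (-181*77)/9 = (1/9)*(-13937) = -13937/9 ≈ -1548.6)
q + h(z, -221) = -13937/9 + 74 = -13271/9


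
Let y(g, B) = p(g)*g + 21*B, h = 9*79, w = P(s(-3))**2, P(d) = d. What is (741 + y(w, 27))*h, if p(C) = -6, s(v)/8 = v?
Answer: -1527228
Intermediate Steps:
s(v) = 8*v
w = 576 (w = (8*(-3))**2 = (-24)**2 = 576)
h = 711
y(g, B) = -6*g + 21*B
(741 + y(w, 27))*h = (741 + (-6*576 + 21*27))*711 = (741 + (-3456 + 567))*711 = (741 - 2889)*711 = -2148*711 = -1527228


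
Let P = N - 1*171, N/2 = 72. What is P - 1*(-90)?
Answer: 63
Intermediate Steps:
N = 144 (N = 2*72 = 144)
P = -27 (P = 144 - 1*171 = 144 - 171 = -27)
P - 1*(-90) = -27 - 1*(-90) = -27 + 90 = 63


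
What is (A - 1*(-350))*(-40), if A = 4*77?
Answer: -26320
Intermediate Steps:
A = 308
(A - 1*(-350))*(-40) = (308 - 1*(-350))*(-40) = (308 + 350)*(-40) = 658*(-40) = -26320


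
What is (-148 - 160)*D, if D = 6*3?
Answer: -5544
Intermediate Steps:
D = 18
(-148 - 160)*D = (-148 - 160)*18 = -308*18 = -5544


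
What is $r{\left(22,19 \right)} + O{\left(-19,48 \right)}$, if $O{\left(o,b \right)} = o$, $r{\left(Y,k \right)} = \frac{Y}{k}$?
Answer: $- \frac{339}{19} \approx -17.842$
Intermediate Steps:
$r{\left(22,19 \right)} + O{\left(-19,48 \right)} = \frac{22}{19} - 19 = - \frac{339}{19}$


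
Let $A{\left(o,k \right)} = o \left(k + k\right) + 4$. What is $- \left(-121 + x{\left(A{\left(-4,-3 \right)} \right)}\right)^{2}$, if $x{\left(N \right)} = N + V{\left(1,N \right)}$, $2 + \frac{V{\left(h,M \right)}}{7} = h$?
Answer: $-10000$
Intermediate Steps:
$A{\left(o,k \right)} = 4 + 2 k o$ ($A{\left(o,k \right)} = o 2 k + 4 = 2 k o + 4 = 4 + 2 k o$)
$V{\left(h,M \right)} = -14 + 7 h$
$x{\left(N \right)} = -7 + N$ ($x{\left(N \right)} = N + \left(-14 + 7 \cdot 1\right) = N + \left(-14 + 7\right) = N - 7 = -7 + N$)
$- \left(-121 + x{\left(A{\left(-4,-3 \right)} \right)}\right)^{2} = - \left(-121 + \left(-7 + \left(4 + 2 \left(-3\right) \left(-4\right)\right)\right)\right)^{2} = - \left(-121 + \left(-7 + \left(4 + 24\right)\right)\right)^{2} = - \left(-121 + \left(-7 + 28\right)\right)^{2} = - \left(-121 + 21\right)^{2} = - \left(-100\right)^{2} = \left(-1\right) 10000 = -10000$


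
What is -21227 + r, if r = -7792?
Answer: -29019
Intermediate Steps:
-21227 + r = -21227 - 7792 = -29019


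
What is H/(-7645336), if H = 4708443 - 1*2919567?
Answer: -447219/1911334 ≈ -0.23398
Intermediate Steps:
H = 1788876 (H = 4708443 - 2919567 = 1788876)
H/(-7645336) = 1788876/(-7645336) = 1788876*(-1/7645336) = -447219/1911334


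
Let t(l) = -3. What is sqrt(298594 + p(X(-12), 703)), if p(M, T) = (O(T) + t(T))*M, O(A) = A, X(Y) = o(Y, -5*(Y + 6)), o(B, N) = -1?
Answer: sqrt(297894) ≈ 545.80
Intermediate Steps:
X(Y) = -1
p(M, T) = M*(-3 + T) (p(M, T) = (T - 3)*M = (-3 + T)*M = M*(-3 + T))
sqrt(298594 + p(X(-12), 703)) = sqrt(298594 - (-3 + 703)) = sqrt(298594 - 1*700) = sqrt(298594 - 700) = sqrt(297894)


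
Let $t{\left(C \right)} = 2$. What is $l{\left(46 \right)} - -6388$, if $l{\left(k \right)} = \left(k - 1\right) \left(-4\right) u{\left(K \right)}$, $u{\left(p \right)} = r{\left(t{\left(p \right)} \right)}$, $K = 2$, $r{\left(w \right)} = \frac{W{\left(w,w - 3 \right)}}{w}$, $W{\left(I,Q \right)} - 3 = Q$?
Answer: $6208$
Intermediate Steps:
$W{\left(I,Q \right)} = 3 + Q$
$r{\left(w \right)} = 1$ ($r{\left(w \right)} = \frac{3 + \left(w - 3\right)}{w} = \frac{3 + \left(-3 + w\right)}{w} = \frac{w}{w} = 1$)
$u{\left(p \right)} = 1$
$l{\left(k \right)} = 4 - 4 k$ ($l{\left(k \right)} = \left(k - 1\right) \left(-4\right) 1 = \left(-1 + k\right) \left(-4\right) 1 = \left(4 - 4 k\right) 1 = 4 - 4 k$)
$l{\left(46 \right)} - -6388 = \left(4 - 184\right) - -6388 = \left(4 - 184\right) + 6388 = -180 + 6388 = 6208$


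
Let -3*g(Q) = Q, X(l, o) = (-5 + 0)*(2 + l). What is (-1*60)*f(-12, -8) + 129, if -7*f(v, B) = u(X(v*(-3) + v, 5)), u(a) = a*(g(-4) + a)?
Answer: 1004503/7 ≈ 1.4350e+5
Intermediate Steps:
X(l, o) = -10 - 5*l (X(l, o) = -5*(2 + l) = -10 - 5*l)
g(Q) = -Q/3
u(a) = a*(4/3 + a) (u(a) = a*(-1/3*(-4) + a) = a*(4/3 + a))
f(v, B) = -(-26 + 30*v)*(-10 + 10*v)/21 (f(v, B) = -(-10 - 5*(v*(-3) + v))*(4 + 3*(-10 - 5*(v*(-3) + v)))/21 = -(-10 - 5*(-3*v + v))*(4 + 3*(-10 - 5*(-3*v + v)))/21 = -(-10 - (-10)*v)*(4 + 3*(-10 - (-10)*v))/21 = -(-10 + 10*v)*(4 + 3*(-10 + 10*v))/21 = -(-10 + 10*v)*(4 + (-30 + 30*v))/21 = -(-10 + 10*v)*(-26 + 30*v)/21 = -(-26 + 30*v)*(-10 + 10*v)/21)
(-1*60)*f(-12, -8) + 129 = (-1*60)*(20*(1 - 1*(-12))*(-13 + 15*(-12))/21) + 129 = -400*(1 + 12)*(-13 - 180)/7 + 129 = -400*13*(-193)/7 + 129 = -60*(-50180/21) + 129 = 1003600/7 + 129 = 1004503/7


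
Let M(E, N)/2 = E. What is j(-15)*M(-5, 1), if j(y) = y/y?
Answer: -10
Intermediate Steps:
M(E, N) = 2*E
j(y) = 1
j(-15)*M(-5, 1) = 1*(2*(-5)) = 1*(-10) = -10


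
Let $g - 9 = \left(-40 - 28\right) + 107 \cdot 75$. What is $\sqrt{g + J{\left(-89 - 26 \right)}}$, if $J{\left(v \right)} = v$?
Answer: $\sqrt{7851} \approx 88.606$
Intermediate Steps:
$g = 7966$ ($g = 9 + \left(\left(-40 - 28\right) + 107 \cdot 75\right) = 9 + \left(-68 + 8025\right) = 9 + 7957 = 7966$)
$\sqrt{g + J{\left(-89 - 26 \right)}} = \sqrt{7966 - 115} = \sqrt{7851}$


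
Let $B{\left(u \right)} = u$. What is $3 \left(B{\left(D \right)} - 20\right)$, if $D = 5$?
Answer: $-45$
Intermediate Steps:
$3 \left(B{\left(D \right)} - 20\right) = 3 \left(5 - 20\right) = 3 \left(-15\right) = -45$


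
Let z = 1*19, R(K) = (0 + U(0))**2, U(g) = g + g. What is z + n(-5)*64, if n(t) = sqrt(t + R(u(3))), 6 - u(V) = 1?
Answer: 19 + 64*I*sqrt(5) ≈ 19.0 + 143.11*I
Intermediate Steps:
u(V) = 5 (u(V) = 6 - 1*1 = 6 - 1 = 5)
U(g) = 2*g
R(K) = 0 (R(K) = (0 + 2*0)**2 = (0 + 0)**2 = 0**2 = 0)
z = 19
n(t) = sqrt(t) (n(t) = sqrt(t + 0) = sqrt(t))
z + n(-5)*64 = 19 + sqrt(-5)*64 = 19 + (I*sqrt(5))*64 = 19 + 64*I*sqrt(5)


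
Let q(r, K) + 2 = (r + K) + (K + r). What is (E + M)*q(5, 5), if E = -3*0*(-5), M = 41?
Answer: 738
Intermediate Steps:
E = 0 (E = 0*(-5) = 0)
q(r, K) = -2 + 2*K + 2*r (q(r, K) = -2 + ((r + K) + (K + r)) = -2 + ((K + r) + (K + r)) = -2 + (2*K + 2*r) = -2 + 2*K + 2*r)
(E + M)*q(5, 5) = (0 + 41)*(-2 + 2*5 + 2*5) = 41*(-2 + 10 + 10) = 41*18 = 738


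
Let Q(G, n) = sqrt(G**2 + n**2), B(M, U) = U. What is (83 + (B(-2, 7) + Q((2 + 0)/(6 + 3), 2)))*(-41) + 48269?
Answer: 44579 - 82*sqrt(82)/9 ≈ 44497.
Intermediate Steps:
(83 + (B(-2, 7) + Q((2 + 0)/(6 + 3), 2)))*(-41) + 48269 = (83 + (7 + sqrt(((2 + 0)/(6 + 3))**2 + 2**2)))*(-41) + 48269 = (83 + (7 + sqrt((2/9)**2 + 4)))*(-41) + 48269 = (83 + (7 + sqrt(4/81 + 4)))*(-41) + 48269 = (83 + (7 + sqrt(328/81)))*(-41) + 48269 = (83 + (7 + 2*sqrt(82)/9))*(-41) + 48269 = (90 + 2*sqrt(82)/9)*(-41) + 48269 = (-3690 - 82*sqrt(82)/9) + 48269 = 44579 - 82*sqrt(82)/9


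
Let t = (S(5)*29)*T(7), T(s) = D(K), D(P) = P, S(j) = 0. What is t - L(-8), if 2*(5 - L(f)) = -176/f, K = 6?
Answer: 6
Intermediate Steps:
T(s) = 6
L(f) = 5 + 88/f (L(f) = 5 - (-88)/f = 5 + 88/f)
t = 0 (t = (0*29)*6 = 0*6 = 0)
t - L(-8) = 0 - (5 + 88/(-8)) = 0 - (5 + 88*(-⅛)) = 0 - (5 - 11) = 0 - 1*(-6) = 0 + 6 = 6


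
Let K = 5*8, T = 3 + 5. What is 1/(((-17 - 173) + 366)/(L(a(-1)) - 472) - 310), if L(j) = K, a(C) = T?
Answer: -27/8381 ≈ -0.0032216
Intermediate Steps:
T = 8
K = 40
a(C) = 8
L(j) = 40
1/(((-17 - 173) + 366)/(L(a(-1)) - 472) - 310) = 1/(((-17 - 173) + 366)/(40 - 472) - 310) = 1/((-190 + 366)/(-432) - 310) = 1/(176*(-1/432) - 310) = 1/(-11/27 - 310) = 1/(-8381/27) = -27/8381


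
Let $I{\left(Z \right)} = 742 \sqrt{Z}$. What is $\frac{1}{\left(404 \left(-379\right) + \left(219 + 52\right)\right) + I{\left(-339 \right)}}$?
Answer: $- \frac{21835}{3364033603} - \frac{106 i \sqrt{339}}{3364033603} \approx -6.4907 \cdot 10^{-6} - 5.8016 \cdot 10^{-7} i$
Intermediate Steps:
$\frac{1}{\left(404 \left(-379\right) + \left(219 + 52\right)\right) + I{\left(-339 \right)}} = \frac{1}{\left(404 \left(-379\right) + \left(219 + 52\right)\right) + 742 \sqrt{-339}} = \frac{1}{\left(-153116 + 271\right) + 742 i \sqrt{339}} = \frac{1}{-152845 + 742 i \sqrt{339}}$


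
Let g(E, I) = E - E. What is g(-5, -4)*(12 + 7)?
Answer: 0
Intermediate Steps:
g(E, I) = 0
g(-5, -4)*(12 + 7) = 0*(12 + 7) = 0*19 = 0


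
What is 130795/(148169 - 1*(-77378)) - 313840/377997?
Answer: -3049364695/12179441337 ≈ -0.25037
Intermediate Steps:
130795/(148169 - 1*(-77378)) - 313840/377997 = 130795/(148169 + 77378) - 313840*1/377997 = 130795/225547 - 313840/377997 = 130795*(1/225547) - 313840/377997 = 18685/32221 - 313840/377997 = -3049364695/12179441337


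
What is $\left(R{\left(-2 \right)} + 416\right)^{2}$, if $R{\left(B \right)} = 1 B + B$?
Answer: $169744$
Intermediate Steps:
$R{\left(B \right)} = 2 B$ ($R{\left(B \right)} = B + B = 2 B$)
$\left(R{\left(-2 \right)} + 416\right)^{2} = \left(2 \left(-2\right) + 416\right)^{2} = \left(-4 + 416\right)^{2} = 412^{2} = 169744$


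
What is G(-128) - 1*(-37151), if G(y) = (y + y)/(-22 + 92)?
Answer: 1300157/35 ≈ 37147.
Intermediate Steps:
G(y) = y/35 (G(y) = (2*y)/70 = (2*y)*(1/70) = y/35)
G(-128) - 1*(-37151) = (1/35)*(-128) - 1*(-37151) = -128/35 + 37151 = 1300157/35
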